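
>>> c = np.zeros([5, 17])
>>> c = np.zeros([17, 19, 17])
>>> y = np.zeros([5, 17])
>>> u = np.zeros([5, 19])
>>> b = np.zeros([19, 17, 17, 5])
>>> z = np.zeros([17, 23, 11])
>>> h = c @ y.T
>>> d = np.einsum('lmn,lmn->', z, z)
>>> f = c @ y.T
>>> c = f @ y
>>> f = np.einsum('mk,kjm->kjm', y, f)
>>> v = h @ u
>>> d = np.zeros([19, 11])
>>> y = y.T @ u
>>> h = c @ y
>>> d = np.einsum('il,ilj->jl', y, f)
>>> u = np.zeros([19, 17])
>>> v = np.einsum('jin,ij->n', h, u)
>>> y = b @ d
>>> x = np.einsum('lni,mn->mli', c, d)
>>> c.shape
(17, 19, 17)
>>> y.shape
(19, 17, 17, 19)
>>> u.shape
(19, 17)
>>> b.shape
(19, 17, 17, 5)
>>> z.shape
(17, 23, 11)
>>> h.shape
(17, 19, 19)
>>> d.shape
(5, 19)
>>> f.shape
(17, 19, 5)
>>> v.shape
(19,)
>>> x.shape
(5, 17, 17)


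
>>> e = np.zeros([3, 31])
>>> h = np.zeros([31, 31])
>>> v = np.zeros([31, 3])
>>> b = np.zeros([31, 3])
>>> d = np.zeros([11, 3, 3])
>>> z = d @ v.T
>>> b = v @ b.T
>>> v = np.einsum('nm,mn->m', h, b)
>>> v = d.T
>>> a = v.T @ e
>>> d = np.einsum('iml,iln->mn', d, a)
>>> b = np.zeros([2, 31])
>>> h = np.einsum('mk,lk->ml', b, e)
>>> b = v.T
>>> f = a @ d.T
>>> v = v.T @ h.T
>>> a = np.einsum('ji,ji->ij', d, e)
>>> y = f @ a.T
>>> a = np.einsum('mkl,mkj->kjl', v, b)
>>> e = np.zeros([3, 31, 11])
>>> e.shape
(3, 31, 11)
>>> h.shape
(2, 3)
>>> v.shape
(11, 3, 2)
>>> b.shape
(11, 3, 3)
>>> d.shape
(3, 31)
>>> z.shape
(11, 3, 31)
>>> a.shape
(3, 3, 2)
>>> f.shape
(11, 3, 3)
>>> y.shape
(11, 3, 31)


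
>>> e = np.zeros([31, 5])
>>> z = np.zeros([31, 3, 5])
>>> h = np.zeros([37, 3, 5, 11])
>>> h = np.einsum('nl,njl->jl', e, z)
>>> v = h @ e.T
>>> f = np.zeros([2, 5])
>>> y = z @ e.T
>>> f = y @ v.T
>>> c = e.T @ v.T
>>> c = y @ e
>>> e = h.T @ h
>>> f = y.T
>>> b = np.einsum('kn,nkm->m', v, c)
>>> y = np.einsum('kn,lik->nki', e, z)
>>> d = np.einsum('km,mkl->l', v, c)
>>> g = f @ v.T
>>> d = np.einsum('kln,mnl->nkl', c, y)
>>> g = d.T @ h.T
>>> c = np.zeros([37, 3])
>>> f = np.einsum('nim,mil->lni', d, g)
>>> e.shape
(5, 5)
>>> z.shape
(31, 3, 5)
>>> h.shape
(3, 5)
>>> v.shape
(3, 31)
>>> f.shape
(3, 5, 31)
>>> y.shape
(5, 5, 3)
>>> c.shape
(37, 3)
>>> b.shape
(5,)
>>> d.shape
(5, 31, 3)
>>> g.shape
(3, 31, 3)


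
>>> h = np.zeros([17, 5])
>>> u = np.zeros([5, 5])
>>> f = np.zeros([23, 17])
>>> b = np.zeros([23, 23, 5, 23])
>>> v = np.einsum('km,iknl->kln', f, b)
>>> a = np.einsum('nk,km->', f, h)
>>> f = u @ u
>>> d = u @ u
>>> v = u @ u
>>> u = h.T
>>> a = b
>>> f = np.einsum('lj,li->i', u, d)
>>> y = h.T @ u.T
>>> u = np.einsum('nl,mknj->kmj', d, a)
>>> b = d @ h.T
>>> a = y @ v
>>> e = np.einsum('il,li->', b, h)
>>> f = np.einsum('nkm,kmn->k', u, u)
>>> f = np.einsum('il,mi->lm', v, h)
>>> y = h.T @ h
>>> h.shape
(17, 5)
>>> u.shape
(23, 23, 23)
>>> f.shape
(5, 17)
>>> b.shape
(5, 17)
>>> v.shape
(5, 5)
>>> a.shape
(5, 5)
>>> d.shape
(5, 5)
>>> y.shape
(5, 5)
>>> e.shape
()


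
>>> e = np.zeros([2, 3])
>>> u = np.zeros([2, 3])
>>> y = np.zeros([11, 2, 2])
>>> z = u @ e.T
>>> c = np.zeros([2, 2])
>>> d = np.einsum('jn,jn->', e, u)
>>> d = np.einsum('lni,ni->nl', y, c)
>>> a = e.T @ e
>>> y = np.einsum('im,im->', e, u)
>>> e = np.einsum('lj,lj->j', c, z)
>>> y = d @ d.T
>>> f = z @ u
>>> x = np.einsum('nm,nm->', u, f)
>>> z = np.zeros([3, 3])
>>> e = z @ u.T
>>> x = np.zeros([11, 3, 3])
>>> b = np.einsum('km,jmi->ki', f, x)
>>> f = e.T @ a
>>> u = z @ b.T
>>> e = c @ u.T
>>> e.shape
(2, 3)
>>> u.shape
(3, 2)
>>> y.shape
(2, 2)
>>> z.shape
(3, 3)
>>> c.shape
(2, 2)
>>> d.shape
(2, 11)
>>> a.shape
(3, 3)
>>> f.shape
(2, 3)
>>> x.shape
(11, 3, 3)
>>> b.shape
(2, 3)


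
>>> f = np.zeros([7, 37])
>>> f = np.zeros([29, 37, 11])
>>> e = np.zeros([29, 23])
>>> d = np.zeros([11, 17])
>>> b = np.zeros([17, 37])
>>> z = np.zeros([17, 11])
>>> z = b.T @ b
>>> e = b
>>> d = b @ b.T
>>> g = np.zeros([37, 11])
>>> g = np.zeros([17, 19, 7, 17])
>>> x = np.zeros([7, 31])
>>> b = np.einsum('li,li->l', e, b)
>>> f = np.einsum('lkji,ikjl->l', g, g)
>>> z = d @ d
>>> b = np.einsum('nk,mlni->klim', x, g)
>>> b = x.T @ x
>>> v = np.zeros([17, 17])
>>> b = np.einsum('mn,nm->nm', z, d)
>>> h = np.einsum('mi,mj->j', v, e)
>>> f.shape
(17,)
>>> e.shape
(17, 37)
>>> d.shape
(17, 17)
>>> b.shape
(17, 17)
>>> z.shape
(17, 17)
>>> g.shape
(17, 19, 7, 17)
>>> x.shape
(7, 31)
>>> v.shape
(17, 17)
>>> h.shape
(37,)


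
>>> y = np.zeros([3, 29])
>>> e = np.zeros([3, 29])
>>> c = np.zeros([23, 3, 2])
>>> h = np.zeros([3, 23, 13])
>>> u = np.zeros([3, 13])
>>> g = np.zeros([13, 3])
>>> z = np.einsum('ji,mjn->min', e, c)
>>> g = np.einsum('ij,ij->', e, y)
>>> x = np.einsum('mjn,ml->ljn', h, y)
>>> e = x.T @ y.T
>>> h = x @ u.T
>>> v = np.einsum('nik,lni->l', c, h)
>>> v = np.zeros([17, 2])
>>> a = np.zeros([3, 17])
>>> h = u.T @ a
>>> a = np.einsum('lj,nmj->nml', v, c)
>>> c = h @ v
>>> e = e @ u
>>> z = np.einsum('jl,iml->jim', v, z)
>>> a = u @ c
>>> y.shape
(3, 29)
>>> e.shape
(13, 23, 13)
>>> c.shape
(13, 2)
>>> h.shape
(13, 17)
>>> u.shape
(3, 13)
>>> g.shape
()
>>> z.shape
(17, 23, 29)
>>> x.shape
(29, 23, 13)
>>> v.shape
(17, 2)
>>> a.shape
(3, 2)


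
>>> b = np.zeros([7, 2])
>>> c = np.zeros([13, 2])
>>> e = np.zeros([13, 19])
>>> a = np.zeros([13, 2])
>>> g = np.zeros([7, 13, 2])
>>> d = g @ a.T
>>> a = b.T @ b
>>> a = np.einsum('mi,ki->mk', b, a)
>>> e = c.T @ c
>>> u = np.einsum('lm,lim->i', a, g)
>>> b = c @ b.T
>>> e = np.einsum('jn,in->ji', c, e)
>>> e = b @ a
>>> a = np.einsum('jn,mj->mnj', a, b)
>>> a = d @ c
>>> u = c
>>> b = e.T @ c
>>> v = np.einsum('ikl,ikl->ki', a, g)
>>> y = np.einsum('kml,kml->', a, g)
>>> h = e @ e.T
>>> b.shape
(2, 2)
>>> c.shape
(13, 2)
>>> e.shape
(13, 2)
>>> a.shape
(7, 13, 2)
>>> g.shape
(7, 13, 2)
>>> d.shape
(7, 13, 13)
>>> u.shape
(13, 2)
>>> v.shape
(13, 7)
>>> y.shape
()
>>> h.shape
(13, 13)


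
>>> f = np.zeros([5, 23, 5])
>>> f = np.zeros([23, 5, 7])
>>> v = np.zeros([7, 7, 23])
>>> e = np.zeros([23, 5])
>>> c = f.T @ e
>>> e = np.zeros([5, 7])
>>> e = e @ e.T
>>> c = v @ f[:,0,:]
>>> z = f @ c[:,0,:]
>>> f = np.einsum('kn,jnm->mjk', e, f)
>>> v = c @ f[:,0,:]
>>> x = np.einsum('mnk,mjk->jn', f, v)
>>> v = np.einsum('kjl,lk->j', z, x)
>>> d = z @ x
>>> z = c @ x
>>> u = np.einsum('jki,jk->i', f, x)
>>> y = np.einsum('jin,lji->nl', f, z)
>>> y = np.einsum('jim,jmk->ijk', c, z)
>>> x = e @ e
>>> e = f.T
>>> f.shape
(7, 23, 5)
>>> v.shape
(5,)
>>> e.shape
(5, 23, 7)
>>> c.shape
(7, 7, 7)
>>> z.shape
(7, 7, 23)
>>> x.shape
(5, 5)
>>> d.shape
(23, 5, 23)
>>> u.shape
(5,)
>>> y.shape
(7, 7, 23)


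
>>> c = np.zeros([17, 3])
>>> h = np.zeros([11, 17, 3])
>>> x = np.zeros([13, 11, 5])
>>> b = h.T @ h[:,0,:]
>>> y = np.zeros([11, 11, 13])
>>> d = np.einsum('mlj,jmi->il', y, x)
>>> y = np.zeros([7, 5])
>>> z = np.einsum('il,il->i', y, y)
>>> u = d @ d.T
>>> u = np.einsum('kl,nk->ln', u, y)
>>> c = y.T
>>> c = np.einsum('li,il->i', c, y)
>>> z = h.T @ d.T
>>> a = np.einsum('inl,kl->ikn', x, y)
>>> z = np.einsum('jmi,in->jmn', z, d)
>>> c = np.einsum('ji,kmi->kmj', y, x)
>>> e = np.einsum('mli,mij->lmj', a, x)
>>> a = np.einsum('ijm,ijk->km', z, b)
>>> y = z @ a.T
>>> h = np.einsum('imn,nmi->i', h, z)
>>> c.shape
(13, 11, 7)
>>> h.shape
(11,)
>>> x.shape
(13, 11, 5)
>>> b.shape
(3, 17, 3)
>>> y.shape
(3, 17, 3)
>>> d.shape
(5, 11)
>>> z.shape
(3, 17, 11)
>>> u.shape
(5, 7)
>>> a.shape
(3, 11)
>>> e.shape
(7, 13, 5)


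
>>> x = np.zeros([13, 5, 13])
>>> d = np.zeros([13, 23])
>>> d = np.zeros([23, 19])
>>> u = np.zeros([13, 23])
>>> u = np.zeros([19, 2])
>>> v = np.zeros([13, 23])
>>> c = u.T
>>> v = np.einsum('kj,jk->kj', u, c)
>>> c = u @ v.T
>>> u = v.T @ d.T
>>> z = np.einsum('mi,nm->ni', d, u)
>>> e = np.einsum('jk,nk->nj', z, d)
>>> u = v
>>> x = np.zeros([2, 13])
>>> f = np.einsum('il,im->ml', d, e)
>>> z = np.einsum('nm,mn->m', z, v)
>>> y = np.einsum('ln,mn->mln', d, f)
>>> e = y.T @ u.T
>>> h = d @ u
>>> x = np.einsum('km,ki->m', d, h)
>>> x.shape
(19,)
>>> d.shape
(23, 19)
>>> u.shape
(19, 2)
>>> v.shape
(19, 2)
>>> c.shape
(19, 19)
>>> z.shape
(19,)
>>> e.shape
(19, 23, 19)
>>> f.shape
(2, 19)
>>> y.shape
(2, 23, 19)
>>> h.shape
(23, 2)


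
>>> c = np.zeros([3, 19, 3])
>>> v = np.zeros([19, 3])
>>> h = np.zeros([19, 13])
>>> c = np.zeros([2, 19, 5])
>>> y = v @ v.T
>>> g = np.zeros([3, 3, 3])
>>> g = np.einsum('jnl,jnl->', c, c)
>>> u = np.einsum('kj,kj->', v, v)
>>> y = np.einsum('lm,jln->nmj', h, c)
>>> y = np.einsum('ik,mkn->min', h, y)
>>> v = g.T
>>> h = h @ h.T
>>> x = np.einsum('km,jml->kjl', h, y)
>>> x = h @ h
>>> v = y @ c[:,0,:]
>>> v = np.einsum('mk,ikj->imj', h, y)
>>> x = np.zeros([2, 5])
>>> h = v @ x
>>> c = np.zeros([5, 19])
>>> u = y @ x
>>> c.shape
(5, 19)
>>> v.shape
(5, 19, 2)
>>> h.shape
(5, 19, 5)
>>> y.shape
(5, 19, 2)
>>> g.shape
()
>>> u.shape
(5, 19, 5)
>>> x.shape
(2, 5)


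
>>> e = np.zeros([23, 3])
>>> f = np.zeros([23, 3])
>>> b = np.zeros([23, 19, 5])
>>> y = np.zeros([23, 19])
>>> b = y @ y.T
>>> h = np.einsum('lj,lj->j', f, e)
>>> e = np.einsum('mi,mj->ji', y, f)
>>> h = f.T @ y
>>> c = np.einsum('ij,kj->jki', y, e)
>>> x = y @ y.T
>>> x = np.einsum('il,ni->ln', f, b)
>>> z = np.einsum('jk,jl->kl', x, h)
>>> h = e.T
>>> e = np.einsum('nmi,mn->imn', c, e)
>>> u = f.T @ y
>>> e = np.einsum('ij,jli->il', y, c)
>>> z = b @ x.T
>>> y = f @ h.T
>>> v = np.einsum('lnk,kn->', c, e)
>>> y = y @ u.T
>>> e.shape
(23, 3)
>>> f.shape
(23, 3)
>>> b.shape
(23, 23)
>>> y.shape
(23, 3)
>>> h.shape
(19, 3)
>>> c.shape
(19, 3, 23)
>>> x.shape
(3, 23)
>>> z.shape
(23, 3)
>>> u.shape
(3, 19)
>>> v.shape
()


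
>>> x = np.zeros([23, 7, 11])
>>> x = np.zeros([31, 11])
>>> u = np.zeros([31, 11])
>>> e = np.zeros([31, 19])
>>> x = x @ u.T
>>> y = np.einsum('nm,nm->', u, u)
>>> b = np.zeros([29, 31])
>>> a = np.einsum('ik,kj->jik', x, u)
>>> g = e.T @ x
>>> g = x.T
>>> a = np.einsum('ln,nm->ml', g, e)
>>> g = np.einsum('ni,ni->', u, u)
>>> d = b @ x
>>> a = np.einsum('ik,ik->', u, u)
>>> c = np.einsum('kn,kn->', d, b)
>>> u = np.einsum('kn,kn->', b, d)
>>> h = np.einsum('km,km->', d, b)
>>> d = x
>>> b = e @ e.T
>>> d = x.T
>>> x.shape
(31, 31)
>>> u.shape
()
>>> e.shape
(31, 19)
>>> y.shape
()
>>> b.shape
(31, 31)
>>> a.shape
()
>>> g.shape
()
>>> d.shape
(31, 31)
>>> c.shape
()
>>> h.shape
()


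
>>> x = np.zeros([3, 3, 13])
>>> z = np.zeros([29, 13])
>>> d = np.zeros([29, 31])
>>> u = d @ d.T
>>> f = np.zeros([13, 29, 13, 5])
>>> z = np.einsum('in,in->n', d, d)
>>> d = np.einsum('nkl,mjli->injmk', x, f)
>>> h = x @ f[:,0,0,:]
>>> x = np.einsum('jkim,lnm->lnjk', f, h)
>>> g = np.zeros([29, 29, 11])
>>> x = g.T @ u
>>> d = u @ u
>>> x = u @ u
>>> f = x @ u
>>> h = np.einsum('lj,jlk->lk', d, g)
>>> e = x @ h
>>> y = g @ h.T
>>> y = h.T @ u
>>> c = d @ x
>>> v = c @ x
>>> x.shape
(29, 29)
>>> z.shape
(31,)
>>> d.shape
(29, 29)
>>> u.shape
(29, 29)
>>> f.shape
(29, 29)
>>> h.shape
(29, 11)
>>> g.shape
(29, 29, 11)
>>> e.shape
(29, 11)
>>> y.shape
(11, 29)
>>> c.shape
(29, 29)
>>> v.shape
(29, 29)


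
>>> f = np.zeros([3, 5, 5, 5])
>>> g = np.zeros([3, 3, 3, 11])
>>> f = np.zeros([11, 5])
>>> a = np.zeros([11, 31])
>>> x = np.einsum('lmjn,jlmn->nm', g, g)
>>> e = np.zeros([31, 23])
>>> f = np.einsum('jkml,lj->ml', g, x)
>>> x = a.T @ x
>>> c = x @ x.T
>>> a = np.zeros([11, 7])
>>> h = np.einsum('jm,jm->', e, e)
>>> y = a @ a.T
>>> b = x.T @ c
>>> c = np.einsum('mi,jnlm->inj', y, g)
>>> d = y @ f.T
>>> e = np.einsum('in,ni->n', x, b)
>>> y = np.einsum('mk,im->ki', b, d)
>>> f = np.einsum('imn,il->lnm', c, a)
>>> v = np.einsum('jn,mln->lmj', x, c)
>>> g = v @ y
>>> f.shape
(7, 3, 3)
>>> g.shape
(3, 11, 11)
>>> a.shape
(11, 7)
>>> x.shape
(31, 3)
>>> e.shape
(3,)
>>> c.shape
(11, 3, 3)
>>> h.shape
()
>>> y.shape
(31, 11)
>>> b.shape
(3, 31)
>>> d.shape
(11, 3)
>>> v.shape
(3, 11, 31)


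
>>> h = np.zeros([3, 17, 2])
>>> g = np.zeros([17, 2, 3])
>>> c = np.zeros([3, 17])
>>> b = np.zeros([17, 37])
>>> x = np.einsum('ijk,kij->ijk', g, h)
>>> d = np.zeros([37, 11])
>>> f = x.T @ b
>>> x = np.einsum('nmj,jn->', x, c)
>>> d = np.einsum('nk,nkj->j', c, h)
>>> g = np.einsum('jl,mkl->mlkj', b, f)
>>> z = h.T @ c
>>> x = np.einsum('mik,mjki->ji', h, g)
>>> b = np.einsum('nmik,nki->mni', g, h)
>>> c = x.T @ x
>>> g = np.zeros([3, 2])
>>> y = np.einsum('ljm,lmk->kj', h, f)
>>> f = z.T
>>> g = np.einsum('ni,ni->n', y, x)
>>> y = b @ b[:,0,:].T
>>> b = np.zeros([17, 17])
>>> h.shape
(3, 17, 2)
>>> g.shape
(37,)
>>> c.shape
(17, 17)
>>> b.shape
(17, 17)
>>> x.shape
(37, 17)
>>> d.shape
(2,)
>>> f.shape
(17, 17, 2)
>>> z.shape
(2, 17, 17)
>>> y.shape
(37, 3, 37)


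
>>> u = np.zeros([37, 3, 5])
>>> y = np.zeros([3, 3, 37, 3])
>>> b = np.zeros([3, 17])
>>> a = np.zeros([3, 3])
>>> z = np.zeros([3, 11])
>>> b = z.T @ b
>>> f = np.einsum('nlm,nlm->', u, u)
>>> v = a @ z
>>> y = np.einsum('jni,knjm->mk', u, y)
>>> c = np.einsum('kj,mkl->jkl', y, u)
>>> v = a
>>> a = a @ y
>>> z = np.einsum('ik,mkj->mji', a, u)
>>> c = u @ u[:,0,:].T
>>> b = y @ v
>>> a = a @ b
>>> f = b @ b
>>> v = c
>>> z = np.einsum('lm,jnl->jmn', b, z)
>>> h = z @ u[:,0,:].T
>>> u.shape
(37, 3, 5)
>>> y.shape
(3, 3)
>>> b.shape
(3, 3)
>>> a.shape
(3, 3)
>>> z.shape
(37, 3, 5)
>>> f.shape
(3, 3)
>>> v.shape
(37, 3, 37)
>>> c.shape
(37, 3, 37)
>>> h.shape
(37, 3, 37)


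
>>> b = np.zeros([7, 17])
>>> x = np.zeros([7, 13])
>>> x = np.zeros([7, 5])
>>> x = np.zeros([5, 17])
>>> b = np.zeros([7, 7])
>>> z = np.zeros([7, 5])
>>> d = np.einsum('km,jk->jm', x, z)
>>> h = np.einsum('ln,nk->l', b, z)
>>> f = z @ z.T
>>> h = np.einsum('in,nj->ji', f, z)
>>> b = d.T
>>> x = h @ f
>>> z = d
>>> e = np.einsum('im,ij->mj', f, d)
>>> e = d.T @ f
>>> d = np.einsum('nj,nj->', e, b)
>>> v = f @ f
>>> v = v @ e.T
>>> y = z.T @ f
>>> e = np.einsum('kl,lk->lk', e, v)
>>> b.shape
(17, 7)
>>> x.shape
(5, 7)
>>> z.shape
(7, 17)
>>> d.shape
()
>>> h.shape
(5, 7)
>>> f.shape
(7, 7)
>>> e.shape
(7, 17)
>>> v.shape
(7, 17)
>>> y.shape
(17, 7)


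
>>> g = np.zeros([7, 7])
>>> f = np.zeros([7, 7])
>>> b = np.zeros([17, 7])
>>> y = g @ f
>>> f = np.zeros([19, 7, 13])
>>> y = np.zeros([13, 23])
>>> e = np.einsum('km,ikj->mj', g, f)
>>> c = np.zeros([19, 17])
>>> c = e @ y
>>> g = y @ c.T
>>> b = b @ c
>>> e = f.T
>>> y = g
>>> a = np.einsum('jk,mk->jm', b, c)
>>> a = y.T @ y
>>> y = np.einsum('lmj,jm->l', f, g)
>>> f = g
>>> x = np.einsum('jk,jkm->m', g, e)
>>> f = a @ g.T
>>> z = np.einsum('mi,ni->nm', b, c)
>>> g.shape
(13, 7)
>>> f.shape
(7, 13)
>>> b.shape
(17, 23)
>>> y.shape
(19,)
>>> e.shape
(13, 7, 19)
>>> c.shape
(7, 23)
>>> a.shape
(7, 7)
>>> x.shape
(19,)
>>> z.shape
(7, 17)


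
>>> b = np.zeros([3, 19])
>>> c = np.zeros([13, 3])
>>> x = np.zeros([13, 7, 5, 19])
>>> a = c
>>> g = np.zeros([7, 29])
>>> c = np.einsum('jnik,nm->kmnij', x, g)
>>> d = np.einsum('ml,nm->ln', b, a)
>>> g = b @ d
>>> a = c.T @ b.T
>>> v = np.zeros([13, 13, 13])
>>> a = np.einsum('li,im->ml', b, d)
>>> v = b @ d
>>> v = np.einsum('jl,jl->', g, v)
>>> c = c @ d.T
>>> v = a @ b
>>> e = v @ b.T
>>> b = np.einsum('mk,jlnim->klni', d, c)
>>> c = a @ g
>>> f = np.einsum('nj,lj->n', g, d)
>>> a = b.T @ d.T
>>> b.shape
(13, 29, 7, 5)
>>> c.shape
(13, 13)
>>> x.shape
(13, 7, 5, 19)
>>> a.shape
(5, 7, 29, 19)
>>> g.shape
(3, 13)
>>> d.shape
(19, 13)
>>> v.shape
(13, 19)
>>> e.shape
(13, 3)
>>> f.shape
(3,)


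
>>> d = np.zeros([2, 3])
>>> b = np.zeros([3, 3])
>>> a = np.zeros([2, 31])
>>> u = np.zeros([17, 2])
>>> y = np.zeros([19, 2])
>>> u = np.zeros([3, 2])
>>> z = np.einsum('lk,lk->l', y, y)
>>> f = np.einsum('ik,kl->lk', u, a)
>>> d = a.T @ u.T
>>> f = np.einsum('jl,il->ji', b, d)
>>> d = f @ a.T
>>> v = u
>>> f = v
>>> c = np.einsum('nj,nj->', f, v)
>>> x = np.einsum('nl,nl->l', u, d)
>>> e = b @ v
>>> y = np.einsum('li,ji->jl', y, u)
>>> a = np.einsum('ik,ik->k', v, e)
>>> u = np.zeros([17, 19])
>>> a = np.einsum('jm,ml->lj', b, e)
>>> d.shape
(3, 2)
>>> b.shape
(3, 3)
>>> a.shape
(2, 3)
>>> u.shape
(17, 19)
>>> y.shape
(3, 19)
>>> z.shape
(19,)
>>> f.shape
(3, 2)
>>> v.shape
(3, 2)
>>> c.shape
()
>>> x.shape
(2,)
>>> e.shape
(3, 2)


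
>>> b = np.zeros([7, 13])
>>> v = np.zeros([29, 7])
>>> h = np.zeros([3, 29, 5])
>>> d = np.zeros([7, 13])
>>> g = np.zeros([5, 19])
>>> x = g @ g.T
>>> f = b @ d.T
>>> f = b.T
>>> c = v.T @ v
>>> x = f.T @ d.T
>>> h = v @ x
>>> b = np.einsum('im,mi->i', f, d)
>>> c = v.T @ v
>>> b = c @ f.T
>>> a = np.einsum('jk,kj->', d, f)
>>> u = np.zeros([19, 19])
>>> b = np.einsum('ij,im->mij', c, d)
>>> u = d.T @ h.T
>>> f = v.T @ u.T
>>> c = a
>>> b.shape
(13, 7, 7)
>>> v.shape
(29, 7)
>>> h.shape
(29, 7)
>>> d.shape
(7, 13)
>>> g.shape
(5, 19)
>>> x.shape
(7, 7)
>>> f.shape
(7, 13)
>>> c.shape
()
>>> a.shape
()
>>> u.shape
(13, 29)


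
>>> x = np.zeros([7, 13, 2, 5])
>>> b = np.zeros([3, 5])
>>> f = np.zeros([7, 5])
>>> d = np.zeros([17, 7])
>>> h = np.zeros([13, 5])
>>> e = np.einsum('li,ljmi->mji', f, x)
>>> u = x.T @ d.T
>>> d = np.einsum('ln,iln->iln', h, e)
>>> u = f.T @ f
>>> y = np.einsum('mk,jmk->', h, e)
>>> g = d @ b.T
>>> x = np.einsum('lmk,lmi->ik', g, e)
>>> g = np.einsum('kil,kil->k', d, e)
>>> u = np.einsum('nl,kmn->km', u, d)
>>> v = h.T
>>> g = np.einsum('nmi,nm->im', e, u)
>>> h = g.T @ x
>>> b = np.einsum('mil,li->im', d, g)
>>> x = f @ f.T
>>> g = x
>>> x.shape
(7, 7)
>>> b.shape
(13, 2)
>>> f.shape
(7, 5)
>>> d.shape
(2, 13, 5)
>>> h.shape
(13, 3)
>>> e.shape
(2, 13, 5)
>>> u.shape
(2, 13)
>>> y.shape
()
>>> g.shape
(7, 7)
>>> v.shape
(5, 13)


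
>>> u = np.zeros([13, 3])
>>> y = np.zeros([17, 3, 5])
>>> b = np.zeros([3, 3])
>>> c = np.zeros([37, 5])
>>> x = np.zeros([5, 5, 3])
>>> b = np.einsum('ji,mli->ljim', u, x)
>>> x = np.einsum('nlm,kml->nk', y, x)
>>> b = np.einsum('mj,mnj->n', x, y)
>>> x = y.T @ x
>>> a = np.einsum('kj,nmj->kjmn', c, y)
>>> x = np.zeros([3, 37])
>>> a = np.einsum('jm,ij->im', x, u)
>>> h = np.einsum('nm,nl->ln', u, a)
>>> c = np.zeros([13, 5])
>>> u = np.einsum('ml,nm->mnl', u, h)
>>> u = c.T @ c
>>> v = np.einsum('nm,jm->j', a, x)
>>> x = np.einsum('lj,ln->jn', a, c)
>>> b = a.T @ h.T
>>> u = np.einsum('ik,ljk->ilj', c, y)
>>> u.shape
(13, 17, 3)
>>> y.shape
(17, 3, 5)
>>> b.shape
(37, 37)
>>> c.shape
(13, 5)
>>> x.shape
(37, 5)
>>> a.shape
(13, 37)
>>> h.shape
(37, 13)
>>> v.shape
(3,)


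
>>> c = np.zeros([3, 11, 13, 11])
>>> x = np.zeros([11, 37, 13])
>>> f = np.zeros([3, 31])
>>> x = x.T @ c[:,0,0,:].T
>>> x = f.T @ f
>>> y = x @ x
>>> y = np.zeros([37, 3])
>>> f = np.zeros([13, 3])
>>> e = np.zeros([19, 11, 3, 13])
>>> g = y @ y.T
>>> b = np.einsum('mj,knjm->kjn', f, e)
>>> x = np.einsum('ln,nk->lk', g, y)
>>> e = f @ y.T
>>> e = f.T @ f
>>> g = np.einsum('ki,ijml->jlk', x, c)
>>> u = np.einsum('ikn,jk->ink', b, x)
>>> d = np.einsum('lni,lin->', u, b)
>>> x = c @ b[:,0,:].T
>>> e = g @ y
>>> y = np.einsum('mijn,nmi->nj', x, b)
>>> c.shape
(3, 11, 13, 11)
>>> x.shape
(3, 11, 13, 19)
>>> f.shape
(13, 3)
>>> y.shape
(19, 13)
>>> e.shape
(11, 11, 3)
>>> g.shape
(11, 11, 37)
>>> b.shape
(19, 3, 11)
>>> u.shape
(19, 11, 3)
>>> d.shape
()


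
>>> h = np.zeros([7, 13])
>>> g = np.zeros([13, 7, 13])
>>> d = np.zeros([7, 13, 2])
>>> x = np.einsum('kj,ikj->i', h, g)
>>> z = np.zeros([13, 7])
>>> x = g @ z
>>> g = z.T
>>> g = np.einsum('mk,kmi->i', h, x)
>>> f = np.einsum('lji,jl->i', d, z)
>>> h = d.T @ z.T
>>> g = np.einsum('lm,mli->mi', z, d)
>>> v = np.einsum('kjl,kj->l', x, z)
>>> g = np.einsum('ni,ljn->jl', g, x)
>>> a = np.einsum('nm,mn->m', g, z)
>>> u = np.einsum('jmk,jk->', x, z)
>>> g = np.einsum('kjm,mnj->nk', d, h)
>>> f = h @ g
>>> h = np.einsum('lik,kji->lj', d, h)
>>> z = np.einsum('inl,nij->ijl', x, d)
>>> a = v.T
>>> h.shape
(7, 13)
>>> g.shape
(13, 7)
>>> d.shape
(7, 13, 2)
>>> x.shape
(13, 7, 7)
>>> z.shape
(13, 2, 7)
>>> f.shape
(2, 13, 7)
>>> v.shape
(7,)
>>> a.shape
(7,)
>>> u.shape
()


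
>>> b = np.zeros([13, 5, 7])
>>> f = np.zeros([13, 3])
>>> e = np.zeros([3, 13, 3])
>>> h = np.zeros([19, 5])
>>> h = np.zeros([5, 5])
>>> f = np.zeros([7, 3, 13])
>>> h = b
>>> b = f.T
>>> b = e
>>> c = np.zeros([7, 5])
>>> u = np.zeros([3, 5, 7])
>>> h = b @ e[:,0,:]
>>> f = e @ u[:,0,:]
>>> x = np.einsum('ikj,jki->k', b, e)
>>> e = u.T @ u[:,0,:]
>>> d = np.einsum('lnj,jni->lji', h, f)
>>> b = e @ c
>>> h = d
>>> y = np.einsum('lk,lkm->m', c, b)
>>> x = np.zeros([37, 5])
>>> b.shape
(7, 5, 5)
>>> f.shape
(3, 13, 7)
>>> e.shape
(7, 5, 7)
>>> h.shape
(3, 3, 7)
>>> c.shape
(7, 5)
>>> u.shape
(3, 5, 7)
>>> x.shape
(37, 5)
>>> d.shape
(3, 3, 7)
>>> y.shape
(5,)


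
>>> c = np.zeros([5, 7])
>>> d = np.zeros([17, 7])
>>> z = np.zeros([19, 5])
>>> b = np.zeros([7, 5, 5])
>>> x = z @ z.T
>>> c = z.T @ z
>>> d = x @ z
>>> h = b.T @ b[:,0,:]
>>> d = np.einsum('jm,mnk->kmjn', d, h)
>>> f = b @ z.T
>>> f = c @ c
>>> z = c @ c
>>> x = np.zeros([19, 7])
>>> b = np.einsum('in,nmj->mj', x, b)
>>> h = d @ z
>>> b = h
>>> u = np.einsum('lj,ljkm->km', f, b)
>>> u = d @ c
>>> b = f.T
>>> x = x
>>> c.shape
(5, 5)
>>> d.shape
(5, 5, 19, 5)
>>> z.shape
(5, 5)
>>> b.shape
(5, 5)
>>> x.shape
(19, 7)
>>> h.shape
(5, 5, 19, 5)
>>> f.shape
(5, 5)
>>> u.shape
(5, 5, 19, 5)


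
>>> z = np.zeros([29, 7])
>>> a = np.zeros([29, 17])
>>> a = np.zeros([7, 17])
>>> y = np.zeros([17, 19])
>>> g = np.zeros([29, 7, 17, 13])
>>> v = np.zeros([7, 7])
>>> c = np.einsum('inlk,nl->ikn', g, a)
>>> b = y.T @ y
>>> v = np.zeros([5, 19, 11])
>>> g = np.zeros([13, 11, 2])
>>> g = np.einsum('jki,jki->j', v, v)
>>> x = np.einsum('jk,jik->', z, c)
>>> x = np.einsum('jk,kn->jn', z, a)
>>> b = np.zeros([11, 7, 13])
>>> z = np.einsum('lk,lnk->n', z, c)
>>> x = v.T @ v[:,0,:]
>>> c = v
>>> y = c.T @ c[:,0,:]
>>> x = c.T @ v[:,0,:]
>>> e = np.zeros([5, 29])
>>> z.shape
(13,)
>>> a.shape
(7, 17)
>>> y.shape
(11, 19, 11)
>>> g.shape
(5,)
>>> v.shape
(5, 19, 11)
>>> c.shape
(5, 19, 11)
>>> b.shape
(11, 7, 13)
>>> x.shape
(11, 19, 11)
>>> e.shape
(5, 29)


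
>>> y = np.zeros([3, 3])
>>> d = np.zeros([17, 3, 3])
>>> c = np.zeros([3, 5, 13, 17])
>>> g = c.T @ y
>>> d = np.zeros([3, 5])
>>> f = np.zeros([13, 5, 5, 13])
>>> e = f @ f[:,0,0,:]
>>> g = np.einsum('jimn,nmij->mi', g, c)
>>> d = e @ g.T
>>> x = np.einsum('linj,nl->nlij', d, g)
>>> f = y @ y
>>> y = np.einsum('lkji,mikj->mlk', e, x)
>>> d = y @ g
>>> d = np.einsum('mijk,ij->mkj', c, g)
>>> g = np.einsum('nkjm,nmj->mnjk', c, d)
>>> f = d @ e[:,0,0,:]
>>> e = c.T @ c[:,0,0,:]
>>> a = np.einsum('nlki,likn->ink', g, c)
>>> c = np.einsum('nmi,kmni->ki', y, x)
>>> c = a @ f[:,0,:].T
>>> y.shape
(5, 13, 5)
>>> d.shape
(3, 17, 13)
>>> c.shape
(5, 17, 3)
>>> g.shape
(17, 3, 13, 5)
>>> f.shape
(3, 17, 13)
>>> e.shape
(17, 13, 5, 17)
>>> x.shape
(5, 13, 5, 5)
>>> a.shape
(5, 17, 13)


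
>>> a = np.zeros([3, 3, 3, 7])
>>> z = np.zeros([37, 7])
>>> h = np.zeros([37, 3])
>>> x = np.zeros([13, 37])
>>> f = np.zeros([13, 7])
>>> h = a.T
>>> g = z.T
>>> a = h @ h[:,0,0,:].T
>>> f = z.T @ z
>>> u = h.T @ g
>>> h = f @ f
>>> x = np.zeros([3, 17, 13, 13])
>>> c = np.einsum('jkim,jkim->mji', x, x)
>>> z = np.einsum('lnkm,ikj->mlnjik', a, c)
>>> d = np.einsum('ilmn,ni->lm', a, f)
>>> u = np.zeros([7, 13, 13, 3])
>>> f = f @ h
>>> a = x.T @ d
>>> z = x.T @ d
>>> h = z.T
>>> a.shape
(13, 13, 17, 3)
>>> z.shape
(13, 13, 17, 3)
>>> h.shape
(3, 17, 13, 13)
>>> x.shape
(3, 17, 13, 13)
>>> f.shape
(7, 7)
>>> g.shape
(7, 37)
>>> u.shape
(7, 13, 13, 3)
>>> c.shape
(13, 3, 13)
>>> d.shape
(3, 3)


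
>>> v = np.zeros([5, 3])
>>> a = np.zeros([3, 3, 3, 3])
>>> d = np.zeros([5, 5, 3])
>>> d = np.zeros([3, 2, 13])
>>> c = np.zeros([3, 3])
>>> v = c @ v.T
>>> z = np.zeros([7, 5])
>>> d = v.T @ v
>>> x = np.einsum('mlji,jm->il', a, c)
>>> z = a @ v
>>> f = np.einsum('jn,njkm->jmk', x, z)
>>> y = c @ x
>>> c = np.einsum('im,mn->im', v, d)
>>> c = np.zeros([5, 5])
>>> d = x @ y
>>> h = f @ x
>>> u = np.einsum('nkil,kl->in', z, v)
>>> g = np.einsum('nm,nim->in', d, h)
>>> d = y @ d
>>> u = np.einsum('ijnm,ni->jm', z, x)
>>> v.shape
(3, 5)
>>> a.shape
(3, 3, 3, 3)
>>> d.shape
(3, 3)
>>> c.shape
(5, 5)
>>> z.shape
(3, 3, 3, 5)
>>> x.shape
(3, 3)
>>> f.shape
(3, 5, 3)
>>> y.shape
(3, 3)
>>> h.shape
(3, 5, 3)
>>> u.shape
(3, 5)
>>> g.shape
(5, 3)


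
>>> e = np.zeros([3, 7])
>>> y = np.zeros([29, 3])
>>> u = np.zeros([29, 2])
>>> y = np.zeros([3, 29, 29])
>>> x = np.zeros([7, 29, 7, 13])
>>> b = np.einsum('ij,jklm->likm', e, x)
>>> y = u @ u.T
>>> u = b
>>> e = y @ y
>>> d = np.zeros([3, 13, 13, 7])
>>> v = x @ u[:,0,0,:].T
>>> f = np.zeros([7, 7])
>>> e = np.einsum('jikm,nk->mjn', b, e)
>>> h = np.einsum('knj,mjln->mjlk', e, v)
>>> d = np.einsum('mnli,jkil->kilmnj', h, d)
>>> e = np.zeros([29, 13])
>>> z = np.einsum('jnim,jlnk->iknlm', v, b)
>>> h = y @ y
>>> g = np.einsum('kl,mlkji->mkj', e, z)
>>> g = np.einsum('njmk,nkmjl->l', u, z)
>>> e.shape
(29, 13)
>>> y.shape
(29, 29)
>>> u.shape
(7, 3, 29, 13)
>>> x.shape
(7, 29, 7, 13)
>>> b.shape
(7, 3, 29, 13)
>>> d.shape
(13, 13, 7, 7, 29, 3)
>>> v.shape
(7, 29, 7, 7)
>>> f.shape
(7, 7)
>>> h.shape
(29, 29)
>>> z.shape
(7, 13, 29, 3, 7)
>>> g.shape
(7,)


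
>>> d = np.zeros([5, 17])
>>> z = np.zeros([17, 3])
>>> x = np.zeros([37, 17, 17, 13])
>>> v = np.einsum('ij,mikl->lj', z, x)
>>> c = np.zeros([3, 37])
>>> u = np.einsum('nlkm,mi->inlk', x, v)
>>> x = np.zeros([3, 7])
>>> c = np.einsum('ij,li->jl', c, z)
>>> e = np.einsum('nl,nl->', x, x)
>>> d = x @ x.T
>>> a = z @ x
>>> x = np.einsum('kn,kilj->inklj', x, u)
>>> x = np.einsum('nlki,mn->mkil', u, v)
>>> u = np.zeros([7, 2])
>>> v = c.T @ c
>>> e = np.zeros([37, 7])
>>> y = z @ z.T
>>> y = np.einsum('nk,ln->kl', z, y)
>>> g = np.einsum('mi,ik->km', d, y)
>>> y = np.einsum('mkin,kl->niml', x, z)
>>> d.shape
(3, 3)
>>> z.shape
(17, 3)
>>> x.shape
(13, 17, 17, 37)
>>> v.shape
(17, 17)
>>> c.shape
(37, 17)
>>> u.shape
(7, 2)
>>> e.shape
(37, 7)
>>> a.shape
(17, 7)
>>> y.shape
(37, 17, 13, 3)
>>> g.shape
(17, 3)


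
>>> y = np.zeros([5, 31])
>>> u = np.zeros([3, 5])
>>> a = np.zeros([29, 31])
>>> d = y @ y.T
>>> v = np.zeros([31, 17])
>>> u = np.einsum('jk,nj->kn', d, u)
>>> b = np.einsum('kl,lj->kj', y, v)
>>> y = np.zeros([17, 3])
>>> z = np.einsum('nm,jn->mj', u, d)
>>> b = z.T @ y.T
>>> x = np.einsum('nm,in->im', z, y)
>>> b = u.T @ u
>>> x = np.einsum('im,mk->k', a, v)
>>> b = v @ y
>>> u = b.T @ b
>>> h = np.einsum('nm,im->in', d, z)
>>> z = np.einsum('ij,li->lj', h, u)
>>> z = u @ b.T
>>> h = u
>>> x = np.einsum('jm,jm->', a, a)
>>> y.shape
(17, 3)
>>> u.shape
(3, 3)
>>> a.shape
(29, 31)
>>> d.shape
(5, 5)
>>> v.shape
(31, 17)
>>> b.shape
(31, 3)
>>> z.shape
(3, 31)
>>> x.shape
()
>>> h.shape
(3, 3)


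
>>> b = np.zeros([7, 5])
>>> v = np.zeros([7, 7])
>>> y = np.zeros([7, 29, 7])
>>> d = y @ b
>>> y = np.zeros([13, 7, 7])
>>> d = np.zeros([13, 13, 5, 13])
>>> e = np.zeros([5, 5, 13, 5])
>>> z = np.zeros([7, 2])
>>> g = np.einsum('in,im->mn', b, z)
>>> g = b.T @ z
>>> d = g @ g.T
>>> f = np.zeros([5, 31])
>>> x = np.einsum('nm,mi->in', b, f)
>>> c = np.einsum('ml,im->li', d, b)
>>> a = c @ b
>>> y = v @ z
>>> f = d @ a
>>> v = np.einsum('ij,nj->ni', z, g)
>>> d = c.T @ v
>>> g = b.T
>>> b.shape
(7, 5)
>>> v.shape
(5, 7)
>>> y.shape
(7, 2)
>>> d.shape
(7, 7)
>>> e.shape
(5, 5, 13, 5)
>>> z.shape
(7, 2)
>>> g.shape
(5, 7)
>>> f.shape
(5, 5)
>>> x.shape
(31, 7)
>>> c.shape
(5, 7)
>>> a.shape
(5, 5)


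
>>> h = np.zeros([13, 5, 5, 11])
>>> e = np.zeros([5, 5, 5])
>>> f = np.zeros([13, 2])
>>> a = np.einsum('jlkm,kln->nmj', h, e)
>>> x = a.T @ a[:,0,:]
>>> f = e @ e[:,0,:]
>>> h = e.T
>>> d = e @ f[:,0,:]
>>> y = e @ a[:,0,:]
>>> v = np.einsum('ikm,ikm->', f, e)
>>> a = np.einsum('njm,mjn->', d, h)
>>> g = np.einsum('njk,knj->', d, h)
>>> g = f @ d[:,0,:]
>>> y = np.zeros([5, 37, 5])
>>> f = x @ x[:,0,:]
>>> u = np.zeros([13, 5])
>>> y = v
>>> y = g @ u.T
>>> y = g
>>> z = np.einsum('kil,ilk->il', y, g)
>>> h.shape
(5, 5, 5)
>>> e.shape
(5, 5, 5)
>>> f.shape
(13, 11, 13)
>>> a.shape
()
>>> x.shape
(13, 11, 13)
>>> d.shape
(5, 5, 5)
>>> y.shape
(5, 5, 5)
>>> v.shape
()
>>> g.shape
(5, 5, 5)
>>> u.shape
(13, 5)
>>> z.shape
(5, 5)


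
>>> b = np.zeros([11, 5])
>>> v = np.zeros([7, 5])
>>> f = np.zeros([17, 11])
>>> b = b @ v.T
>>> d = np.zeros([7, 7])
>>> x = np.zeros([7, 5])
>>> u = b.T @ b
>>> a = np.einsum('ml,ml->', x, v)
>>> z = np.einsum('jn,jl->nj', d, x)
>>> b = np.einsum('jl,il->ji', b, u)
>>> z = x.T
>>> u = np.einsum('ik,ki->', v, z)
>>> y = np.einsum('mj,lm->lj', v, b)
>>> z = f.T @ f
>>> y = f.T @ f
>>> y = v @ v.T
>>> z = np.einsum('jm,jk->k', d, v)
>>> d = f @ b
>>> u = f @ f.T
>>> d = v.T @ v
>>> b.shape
(11, 7)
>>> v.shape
(7, 5)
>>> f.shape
(17, 11)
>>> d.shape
(5, 5)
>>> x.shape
(7, 5)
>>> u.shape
(17, 17)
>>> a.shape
()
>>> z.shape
(5,)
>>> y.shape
(7, 7)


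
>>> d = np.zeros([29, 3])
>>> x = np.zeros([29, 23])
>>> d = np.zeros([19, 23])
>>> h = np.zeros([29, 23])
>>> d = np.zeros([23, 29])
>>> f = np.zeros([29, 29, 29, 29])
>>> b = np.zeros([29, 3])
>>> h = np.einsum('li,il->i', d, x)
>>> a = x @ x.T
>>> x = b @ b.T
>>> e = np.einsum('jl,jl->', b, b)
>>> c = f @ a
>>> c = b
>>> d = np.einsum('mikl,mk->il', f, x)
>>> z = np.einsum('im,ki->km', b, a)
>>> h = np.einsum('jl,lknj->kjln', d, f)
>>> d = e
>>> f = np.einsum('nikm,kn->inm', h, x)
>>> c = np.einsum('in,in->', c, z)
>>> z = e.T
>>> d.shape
()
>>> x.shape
(29, 29)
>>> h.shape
(29, 29, 29, 29)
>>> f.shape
(29, 29, 29)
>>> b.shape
(29, 3)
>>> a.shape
(29, 29)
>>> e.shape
()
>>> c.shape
()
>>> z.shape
()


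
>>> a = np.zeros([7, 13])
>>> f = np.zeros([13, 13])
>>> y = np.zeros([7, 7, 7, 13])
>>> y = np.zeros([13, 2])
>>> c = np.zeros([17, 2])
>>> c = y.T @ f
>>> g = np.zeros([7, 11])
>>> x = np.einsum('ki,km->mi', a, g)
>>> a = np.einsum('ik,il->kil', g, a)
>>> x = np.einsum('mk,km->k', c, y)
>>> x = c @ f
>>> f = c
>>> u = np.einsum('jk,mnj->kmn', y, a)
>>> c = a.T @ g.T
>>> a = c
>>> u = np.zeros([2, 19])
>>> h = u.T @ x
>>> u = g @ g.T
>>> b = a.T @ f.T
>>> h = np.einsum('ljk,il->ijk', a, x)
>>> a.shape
(13, 7, 7)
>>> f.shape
(2, 13)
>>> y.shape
(13, 2)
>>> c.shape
(13, 7, 7)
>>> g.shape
(7, 11)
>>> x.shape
(2, 13)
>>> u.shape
(7, 7)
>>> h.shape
(2, 7, 7)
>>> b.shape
(7, 7, 2)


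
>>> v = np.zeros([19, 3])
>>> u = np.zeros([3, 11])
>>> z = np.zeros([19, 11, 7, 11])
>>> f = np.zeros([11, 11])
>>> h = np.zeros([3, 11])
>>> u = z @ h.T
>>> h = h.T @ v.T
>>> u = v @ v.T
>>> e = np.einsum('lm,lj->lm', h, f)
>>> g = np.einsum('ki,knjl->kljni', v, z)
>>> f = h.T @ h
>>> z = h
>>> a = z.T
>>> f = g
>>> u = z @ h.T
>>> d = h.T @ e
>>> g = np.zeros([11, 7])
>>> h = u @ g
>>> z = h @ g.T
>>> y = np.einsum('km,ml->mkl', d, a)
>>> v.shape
(19, 3)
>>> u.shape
(11, 11)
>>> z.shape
(11, 11)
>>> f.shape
(19, 11, 7, 11, 3)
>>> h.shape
(11, 7)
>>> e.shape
(11, 19)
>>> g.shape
(11, 7)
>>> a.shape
(19, 11)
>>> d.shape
(19, 19)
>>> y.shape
(19, 19, 11)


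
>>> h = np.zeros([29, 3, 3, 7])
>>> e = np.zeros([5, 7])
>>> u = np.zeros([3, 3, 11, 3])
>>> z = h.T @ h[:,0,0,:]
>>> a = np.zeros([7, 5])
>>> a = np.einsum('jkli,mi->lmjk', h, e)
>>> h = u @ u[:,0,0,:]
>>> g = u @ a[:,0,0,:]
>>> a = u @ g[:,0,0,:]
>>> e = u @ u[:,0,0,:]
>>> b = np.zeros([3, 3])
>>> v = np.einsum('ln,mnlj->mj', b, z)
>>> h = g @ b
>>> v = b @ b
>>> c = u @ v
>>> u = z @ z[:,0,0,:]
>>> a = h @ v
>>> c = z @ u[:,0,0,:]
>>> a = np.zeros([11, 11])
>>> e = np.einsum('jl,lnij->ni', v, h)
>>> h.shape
(3, 3, 11, 3)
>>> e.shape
(3, 11)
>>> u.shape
(7, 3, 3, 7)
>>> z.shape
(7, 3, 3, 7)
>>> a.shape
(11, 11)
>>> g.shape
(3, 3, 11, 3)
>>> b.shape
(3, 3)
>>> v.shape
(3, 3)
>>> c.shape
(7, 3, 3, 7)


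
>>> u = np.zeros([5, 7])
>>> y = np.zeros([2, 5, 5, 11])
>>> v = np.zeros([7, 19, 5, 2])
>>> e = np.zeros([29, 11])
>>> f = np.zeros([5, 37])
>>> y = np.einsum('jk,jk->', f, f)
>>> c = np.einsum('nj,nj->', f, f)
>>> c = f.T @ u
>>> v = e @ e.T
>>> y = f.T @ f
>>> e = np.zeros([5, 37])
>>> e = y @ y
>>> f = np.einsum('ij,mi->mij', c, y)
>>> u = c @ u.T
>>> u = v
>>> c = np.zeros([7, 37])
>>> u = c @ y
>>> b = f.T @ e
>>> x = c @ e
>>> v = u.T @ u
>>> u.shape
(7, 37)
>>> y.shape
(37, 37)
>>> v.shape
(37, 37)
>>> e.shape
(37, 37)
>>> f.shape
(37, 37, 7)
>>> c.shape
(7, 37)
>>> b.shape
(7, 37, 37)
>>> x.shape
(7, 37)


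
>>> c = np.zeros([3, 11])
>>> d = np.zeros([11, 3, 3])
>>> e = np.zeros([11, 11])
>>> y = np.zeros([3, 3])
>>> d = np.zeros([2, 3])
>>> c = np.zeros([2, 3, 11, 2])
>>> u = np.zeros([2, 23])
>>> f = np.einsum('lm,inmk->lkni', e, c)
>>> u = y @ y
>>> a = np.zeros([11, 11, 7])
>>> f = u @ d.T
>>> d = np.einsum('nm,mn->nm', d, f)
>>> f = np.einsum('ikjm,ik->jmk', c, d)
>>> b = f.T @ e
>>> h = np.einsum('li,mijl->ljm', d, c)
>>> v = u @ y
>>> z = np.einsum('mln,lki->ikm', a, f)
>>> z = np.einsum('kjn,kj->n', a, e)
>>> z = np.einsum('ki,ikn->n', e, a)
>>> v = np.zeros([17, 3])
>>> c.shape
(2, 3, 11, 2)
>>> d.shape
(2, 3)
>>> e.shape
(11, 11)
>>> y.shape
(3, 3)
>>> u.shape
(3, 3)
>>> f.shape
(11, 2, 3)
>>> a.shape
(11, 11, 7)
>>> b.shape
(3, 2, 11)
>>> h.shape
(2, 11, 2)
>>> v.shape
(17, 3)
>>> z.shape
(7,)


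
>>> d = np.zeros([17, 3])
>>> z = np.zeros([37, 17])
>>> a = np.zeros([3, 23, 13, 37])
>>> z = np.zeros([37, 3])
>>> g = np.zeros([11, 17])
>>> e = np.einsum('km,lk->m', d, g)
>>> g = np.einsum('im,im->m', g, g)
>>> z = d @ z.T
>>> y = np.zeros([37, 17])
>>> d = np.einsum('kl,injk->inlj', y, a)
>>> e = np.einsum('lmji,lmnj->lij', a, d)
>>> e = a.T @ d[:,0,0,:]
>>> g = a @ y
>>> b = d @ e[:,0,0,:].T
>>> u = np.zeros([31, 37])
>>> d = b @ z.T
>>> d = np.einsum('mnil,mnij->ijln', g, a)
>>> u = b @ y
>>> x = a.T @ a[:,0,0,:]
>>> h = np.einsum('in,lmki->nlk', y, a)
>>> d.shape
(13, 37, 17, 23)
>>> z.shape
(17, 37)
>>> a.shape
(3, 23, 13, 37)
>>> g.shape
(3, 23, 13, 17)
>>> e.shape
(37, 13, 23, 13)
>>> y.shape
(37, 17)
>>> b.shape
(3, 23, 17, 37)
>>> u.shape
(3, 23, 17, 17)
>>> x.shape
(37, 13, 23, 37)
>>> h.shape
(17, 3, 13)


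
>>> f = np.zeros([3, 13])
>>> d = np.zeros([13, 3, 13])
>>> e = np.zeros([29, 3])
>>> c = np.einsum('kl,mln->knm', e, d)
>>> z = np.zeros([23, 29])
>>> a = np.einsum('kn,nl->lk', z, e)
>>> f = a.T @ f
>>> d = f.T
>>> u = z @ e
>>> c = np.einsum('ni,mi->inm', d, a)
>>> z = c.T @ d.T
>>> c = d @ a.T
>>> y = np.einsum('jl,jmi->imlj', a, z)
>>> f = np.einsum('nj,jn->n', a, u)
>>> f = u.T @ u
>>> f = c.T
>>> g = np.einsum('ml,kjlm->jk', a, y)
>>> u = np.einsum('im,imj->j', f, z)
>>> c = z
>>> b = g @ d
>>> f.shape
(3, 13)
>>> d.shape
(13, 23)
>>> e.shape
(29, 3)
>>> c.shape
(3, 13, 13)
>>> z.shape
(3, 13, 13)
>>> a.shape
(3, 23)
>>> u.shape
(13,)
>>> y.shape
(13, 13, 23, 3)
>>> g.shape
(13, 13)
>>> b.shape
(13, 23)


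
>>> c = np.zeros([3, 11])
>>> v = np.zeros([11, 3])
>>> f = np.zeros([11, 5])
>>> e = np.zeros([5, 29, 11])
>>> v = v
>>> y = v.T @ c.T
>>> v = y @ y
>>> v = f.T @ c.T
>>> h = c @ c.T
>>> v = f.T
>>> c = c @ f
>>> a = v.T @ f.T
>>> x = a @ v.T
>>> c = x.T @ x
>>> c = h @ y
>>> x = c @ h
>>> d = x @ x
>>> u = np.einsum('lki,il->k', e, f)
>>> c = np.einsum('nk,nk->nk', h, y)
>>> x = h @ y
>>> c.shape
(3, 3)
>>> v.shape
(5, 11)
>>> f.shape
(11, 5)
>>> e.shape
(5, 29, 11)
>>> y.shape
(3, 3)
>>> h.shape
(3, 3)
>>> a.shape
(11, 11)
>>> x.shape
(3, 3)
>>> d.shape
(3, 3)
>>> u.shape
(29,)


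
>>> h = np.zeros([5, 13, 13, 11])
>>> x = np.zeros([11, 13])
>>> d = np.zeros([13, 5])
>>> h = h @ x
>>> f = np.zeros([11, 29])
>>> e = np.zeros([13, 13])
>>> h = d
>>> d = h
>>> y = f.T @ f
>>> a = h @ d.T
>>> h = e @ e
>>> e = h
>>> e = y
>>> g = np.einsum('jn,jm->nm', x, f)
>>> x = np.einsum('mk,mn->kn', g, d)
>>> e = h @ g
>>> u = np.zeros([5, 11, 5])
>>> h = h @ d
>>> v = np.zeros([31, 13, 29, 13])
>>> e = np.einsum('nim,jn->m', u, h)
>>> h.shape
(13, 5)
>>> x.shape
(29, 5)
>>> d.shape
(13, 5)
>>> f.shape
(11, 29)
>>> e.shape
(5,)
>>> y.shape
(29, 29)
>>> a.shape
(13, 13)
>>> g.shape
(13, 29)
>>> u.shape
(5, 11, 5)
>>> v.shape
(31, 13, 29, 13)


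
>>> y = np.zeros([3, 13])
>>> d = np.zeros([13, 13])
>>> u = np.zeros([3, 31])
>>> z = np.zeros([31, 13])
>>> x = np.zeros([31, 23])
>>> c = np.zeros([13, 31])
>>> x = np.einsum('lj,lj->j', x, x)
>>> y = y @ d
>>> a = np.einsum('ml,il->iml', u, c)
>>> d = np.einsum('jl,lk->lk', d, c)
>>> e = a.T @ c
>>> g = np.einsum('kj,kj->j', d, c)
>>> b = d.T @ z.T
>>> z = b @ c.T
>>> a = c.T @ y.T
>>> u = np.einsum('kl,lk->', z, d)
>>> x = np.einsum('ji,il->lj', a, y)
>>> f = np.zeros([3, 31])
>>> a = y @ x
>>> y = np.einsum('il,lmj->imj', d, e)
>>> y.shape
(13, 3, 31)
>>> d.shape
(13, 31)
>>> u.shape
()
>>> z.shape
(31, 13)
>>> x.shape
(13, 31)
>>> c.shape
(13, 31)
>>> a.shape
(3, 31)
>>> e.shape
(31, 3, 31)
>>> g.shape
(31,)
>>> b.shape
(31, 31)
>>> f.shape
(3, 31)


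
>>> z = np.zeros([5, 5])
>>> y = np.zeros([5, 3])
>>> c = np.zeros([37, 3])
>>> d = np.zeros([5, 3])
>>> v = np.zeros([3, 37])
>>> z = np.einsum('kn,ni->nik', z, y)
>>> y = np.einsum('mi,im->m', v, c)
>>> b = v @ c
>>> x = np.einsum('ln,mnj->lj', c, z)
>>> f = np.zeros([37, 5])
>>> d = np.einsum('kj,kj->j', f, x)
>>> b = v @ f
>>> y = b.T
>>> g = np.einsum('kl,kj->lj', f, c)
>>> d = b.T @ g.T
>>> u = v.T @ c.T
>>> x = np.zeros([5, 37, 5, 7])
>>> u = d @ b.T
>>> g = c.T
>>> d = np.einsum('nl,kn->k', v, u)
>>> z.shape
(5, 3, 5)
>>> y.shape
(5, 3)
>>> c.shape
(37, 3)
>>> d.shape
(5,)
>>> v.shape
(3, 37)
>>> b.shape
(3, 5)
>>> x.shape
(5, 37, 5, 7)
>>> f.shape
(37, 5)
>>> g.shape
(3, 37)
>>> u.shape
(5, 3)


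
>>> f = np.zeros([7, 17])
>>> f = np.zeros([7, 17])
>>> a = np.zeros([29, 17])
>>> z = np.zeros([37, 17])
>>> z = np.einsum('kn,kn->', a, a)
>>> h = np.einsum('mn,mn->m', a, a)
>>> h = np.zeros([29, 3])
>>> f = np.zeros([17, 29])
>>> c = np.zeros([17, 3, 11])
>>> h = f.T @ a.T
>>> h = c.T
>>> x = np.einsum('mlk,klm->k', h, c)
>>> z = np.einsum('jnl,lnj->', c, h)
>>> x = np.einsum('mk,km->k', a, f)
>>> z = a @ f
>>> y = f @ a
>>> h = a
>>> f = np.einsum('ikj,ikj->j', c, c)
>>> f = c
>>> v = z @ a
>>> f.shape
(17, 3, 11)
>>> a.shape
(29, 17)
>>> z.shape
(29, 29)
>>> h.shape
(29, 17)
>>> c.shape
(17, 3, 11)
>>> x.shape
(17,)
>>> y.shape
(17, 17)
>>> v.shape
(29, 17)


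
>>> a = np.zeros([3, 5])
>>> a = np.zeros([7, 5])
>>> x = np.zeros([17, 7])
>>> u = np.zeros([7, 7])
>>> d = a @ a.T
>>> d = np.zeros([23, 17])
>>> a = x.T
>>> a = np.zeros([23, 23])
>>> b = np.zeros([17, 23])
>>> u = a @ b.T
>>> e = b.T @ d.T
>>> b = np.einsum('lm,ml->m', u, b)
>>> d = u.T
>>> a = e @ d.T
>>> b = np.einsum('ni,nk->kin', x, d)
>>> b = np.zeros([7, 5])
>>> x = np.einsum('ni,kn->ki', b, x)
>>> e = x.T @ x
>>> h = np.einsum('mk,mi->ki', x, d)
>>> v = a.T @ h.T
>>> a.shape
(23, 17)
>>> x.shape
(17, 5)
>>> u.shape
(23, 17)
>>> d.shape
(17, 23)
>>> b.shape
(7, 5)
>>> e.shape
(5, 5)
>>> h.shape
(5, 23)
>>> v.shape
(17, 5)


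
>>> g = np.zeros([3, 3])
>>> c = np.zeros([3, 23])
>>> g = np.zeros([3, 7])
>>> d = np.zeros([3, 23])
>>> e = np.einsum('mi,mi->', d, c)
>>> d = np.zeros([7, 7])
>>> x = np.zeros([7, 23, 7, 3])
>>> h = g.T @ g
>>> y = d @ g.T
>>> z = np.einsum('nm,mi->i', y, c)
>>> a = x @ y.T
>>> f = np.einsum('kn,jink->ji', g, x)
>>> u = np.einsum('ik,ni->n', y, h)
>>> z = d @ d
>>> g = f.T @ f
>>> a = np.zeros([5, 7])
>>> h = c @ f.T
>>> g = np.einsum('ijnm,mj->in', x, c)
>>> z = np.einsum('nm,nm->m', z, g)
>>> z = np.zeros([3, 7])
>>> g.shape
(7, 7)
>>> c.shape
(3, 23)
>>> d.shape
(7, 7)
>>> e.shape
()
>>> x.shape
(7, 23, 7, 3)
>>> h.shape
(3, 7)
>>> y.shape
(7, 3)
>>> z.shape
(3, 7)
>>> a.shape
(5, 7)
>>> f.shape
(7, 23)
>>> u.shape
(7,)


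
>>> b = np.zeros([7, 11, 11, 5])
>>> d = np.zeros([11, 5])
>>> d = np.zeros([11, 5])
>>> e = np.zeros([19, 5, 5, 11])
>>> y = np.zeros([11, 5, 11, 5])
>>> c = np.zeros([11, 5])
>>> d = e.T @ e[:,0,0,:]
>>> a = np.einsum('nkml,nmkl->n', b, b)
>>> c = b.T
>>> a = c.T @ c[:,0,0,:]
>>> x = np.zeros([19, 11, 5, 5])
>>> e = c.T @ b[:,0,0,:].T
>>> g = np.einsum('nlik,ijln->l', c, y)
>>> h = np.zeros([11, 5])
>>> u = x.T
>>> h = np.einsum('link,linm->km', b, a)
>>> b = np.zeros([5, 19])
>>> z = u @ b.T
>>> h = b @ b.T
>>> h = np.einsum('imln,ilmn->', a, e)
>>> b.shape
(5, 19)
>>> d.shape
(11, 5, 5, 11)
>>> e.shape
(7, 11, 11, 7)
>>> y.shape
(11, 5, 11, 5)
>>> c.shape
(5, 11, 11, 7)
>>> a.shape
(7, 11, 11, 7)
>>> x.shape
(19, 11, 5, 5)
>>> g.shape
(11,)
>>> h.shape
()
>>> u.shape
(5, 5, 11, 19)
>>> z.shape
(5, 5, 11, 5)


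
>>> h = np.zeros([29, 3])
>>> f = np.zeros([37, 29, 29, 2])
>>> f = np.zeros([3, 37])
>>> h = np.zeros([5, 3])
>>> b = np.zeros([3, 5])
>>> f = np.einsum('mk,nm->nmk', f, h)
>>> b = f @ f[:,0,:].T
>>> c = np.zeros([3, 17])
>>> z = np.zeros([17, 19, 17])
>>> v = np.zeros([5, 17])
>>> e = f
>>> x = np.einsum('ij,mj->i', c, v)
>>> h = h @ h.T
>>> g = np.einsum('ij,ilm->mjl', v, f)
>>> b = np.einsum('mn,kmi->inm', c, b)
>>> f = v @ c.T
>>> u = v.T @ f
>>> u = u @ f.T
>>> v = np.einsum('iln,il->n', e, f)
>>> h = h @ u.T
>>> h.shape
(5, 17)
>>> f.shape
(5, 3)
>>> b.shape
(5, 17, 3)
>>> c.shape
(3, 17)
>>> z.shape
(17, 19, 17)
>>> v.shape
(37,)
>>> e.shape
(5, 3, 37)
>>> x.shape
(3,)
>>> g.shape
(37, 17, 3)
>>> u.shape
(17, 5)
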